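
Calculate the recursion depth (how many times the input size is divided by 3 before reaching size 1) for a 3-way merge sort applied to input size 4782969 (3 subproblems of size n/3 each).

For divide and conquer with division factor 3:

Problem sizes at each level:
Level 0: 4782969
Level 1: 1594323
Level 2: 531441
Level 3: 177147
Level 4: 59049
Level 5: 19683
Level 6: 6561
Level 7: 2187
Level 8: 729
Level 9: 243
Level 10: 81
Level 11: 27
Level 12: 9
Level 13: 3
Level 14: 1

The root is level 0 and the size-1 base case is level 14 (the tree spans levels 0 through 14, i.e. 15 levels counting the root), so the depth is the number of divisions: log_3(4782969) = 14

The recursion tree depth is log_3(4782969) = 14. At each level, the problem size is divided by 3, so it takes 14 divisions to reduce to a base case of size 1. The algorithm makes 3 recursive calls at each level.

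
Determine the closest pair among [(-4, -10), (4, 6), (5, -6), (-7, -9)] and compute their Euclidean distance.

Computing all pairwise distances among 4 points:

d((-4, -10), (4, 6)) = 17.8885
d((-4, -10), (5, -6)) = 9.8489
d((-4, -10), (-7, -9)) = 3.1623 <-- minimum
d((4, 6), (5, -6)) = 12.0416
d((4, 6), (-7, -9)) = 18.6011
d((5, -6), (-7, -9)) = 12.3693

Closest pair: (-4, -10) and (-7, -9) with distance 3.1623

The closest pair is (-4, -10) and (-7, -9) with Euclidean distance 3.1623. For 4 points, brute-force pairwise comparison is shown above. For large n, the divide-and-conquer algorithm (sort by x, recurse on halves, check the dividing strip) achieves O(n log n).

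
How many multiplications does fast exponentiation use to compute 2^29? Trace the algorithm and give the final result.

Computing 2^29 by squaring (build up from 2^1; each line after the first costs one multiplication):

2^1 = 2
2^2 = (2^1)^2 = 2^2 = 4
2^3 = 2 * 2^2 = 2 * 4 = 8
2^6 = (2^3)^2 = 8^2 = 64
2^7 = 2 * 2^6 = 2 * 64 = 128
2^14 = (2^7)^2 = 128^2 = 16384
2^28 = (2^14)^2 = 16384^2 = 268435456
2^29 = 2 * 2^28 = 2 * 268435456 = 536870912

Result: 536870912
Multiplications needed: 7 (7 lines after 2^1)

2^29 = 536870912. Using exponentiation by squaring, this requires 7 multiplications. The key idea: if the exponent is even, square the half-power; if odd, multiply by the base once.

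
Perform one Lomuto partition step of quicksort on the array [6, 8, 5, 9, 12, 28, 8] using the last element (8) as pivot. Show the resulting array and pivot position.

Lomuto partition with pivot = 8:

Initial array: [6, 8, 5, 9, 12, 28, 8]

arr[0]=6 <= 8: swap with position 0, array becomes [6, 8, 5, 9, 12, 28, 8]
arr[1]=8 <= 8: swap with position 1, array becomes [6, 8, 5, 9, 12, 28, 8]
arr[2]=5 <= 8: swap with position 2, array becomes [6, 8, 5, 9, 12, 28, 8]
arr[3]=9 > 8: no swap
arr[4]=12 > 8: no swap
arr[5]=28 > 8: no swap

Place pivot at position 3: [6, 8, 5, 8, 12, 28, 9]
Pivot position: 3

After partitioning with pivot 8, the array becomes [6, 8, 5, 8, 12, 28, 9]. The pivot is placed at index 3. All elements to the left of the pivot are <= 8, and all elements to the right are > 8.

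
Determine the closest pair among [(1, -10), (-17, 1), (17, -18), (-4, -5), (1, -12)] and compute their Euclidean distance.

Computing all pairwise distances among 5 points:

d((1, -10), (-17, 1)) = 21.095
d((1, -10), (17, -18)) = 17.8885
d((1, -10), (-4, -5)) = 7.0711
d((1, -10), (1, -12)) = 2.0 <-- minimum
d((-17, 1), (17, -18)) = 38.9487
d((-17, 1), (-4, -5)) = 14.3178
d((-17, 1), (1, -12)) = 22.2036
d((17, -18), (-4, -5)) = 24.6982
d((17, -18), (1, -12)) = 17.088
d((-4, -5), (1, -12)) = 8.6023

Closest pair: (1, -10) and (1, -12) with distance 2.0

The closest pair is (1, -10) and (1, -12) with Euclidean distance 2.0. For 5 points, brute-force pairwise comparison is shown above. For large n, the divide-and-conquer algorithm (sort by x, recurse on halves, check the dividing strip) achieves O(n log n).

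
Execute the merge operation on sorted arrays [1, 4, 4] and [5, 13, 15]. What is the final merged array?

Merging process:

Compare 1 vs 5: take 1 from left. Merged: [1]
Compare 4 vs 5: take 4 from left. Merged: [1, 4]
Compare 4 vs 5: take 4 from left. Merged: [1, 4, 4]
Append remaining from right: [5, 13, 15]. Merged: [1, 4, 4, 5, 13, 15]

Final merged array: [1, 4, 4, 5, 13, 15]
Total comparisons: 3

The merged array is [1, 4, 4, 5, 13, 15], requiring 3 comparisons. The merge step runs in O(n) time where n is the total number of elements.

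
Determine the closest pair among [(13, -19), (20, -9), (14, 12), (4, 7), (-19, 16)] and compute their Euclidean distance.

Computing all pairwise distances among 5 points:

d((13, -19), (20, -9)) = 12.2066
d((13, -19), (14, 12)) = 31.0161
d((13, -19), (4, 7)) = 27.5136
d((13, -19), (-19, 16)) = 47.4236
d((20, -9), (14, 12)) = 21.8403
d((20, -9), (4, 7)) = 22.6274
d((20, -9), (-19, 16)) = 46.3249
d((14, 12), (4, 7)) = 11.1803 <-- minimum
d((14, 12), (-19, 16)) = 33.2415
d((4, 7), (-19, 16)) = 24.6982

Closest pair: (14, 12) and (4, 7) with distance 11.1803

The closest pair is (14, 12) and (4, 7) with Euclidean distance 11.1803. For 5 points, brute-force pairwise comparison is shown above. For large n, the divide-and-conquer algorithm (sort by x, recurse on halves, check the dividing strip) achieves O(n log n).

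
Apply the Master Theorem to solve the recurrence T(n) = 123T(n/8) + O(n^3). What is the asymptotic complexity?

Master Theorem for T(n) = 123T(n/8) + O(n^3):

a = 123, b = 8, c = 3
log_b(a) = log_8(123) = 2.3142

Case 3: c = 3 > log_8(123) = 2.3142
T(n) = O(n^3) = O(n^3)

For T(n) = 123T(n/8) + O(n^3): log_8(123) = 2.3142. This is Case 3 of the Master Theorem (c > log_b(a), work dominated by root), giving O(n^3).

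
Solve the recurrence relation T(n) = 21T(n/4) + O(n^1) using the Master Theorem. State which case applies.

Master Theorem for T(n) = 21T(n/4) + O(n^1):

a = 21, b = 4, c = 1
log_b(a) = log_4(21) = 2.1962

Case 1: c = 1 < log_4(21) = 2.1962
T(n) = O(n^(log_4 21))

For T(n) = 21T(n/4) + O(n^1): log_4(21) = 2.1962. This is Case 1 of the Master Theorem (c < log_b(a), work dominated by leaves), giving O(n^(log_4 21)).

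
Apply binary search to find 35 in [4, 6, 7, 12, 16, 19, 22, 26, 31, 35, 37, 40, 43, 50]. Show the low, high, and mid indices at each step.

Binary search for 35 in [4, 6, 7, 12, 16, 19, 22, 26, 31, 35, 37, 40, 43, 50]:

lo=0, hi=13, mid=6, arr[mid]=22 -> 22 < 35, search right half
lo=7, hi=13, mid=10, arr[mid]=37 -> 37 > 35, search left half
lo=7, hi=9, mid=8, arr[mid]=31 -> 31 < 35, search right half
lo=9, hi=9, mid=9, arr[mid]=35 -> Found target at index 9!

Binary search finds 35 at index 9 after 4 comparisons. The search repeatedly halves the search space by comparing with the middle element.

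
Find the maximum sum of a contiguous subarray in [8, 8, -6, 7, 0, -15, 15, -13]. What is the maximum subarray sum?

Using Kadane's algorithm on [8, 8, -6, 7, 0, -15, 15, -13]:

Scanning through the array:
Position 1 (value 8): max_ending_here = 16, max_so_far = 16
Position 2 (value -6): max_ending_here = 10, max_so_far = 16
Position 3 (value 7): max_ending_here = 17, max_so_far = 17
Position 4 (value 0): max_ending_here = 17, max_so_far = 17
Position 5 (value -15): max_ending_here = 2, max_so_far = 17
Position 6 (value 15): max_ending_here = 17, max_so_far = 17
Position 7 (value -13): max_ending_here = 4, max_so_far = 17

Maximum subarray: [8, 8, -6, 7]
Maximum sum: 17

The maximum subarray is [8, 8, -6, 7] with sum 17. This subarray runs from index 0 to index 3.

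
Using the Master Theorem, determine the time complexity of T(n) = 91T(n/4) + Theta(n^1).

Master Theorem for T(n) = 91T(n/4) + O(n^1):

a = 91, b = 4, c = 1
log_b(a) = log_4(91) = 3.2539

Case 1: c = 1 < log_4(91) = 3.2539
T(n) = O(n^(log_4 91))

For T(n) = 91T(n/4) + O(n^1): log_4(91) = 3.2539. This is Case 1 of the Master Theorem (c < log_b(a), work dominated by leaves), giving O(n^(log_4 91)).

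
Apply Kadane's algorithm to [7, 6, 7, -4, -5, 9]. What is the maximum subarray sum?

Using Kadane's algorithm on [7, 6, 7, -4, -5, 9]:

Scanning through the array:
Position 1 (value 6): max_ending_here = 13, max_so_far = 13
Position 2 (value 7): max_ending_here = 20, max_so_far = 20
Position 3 (value -4): max_ending_here = 16, max_so_far = 20
Position 4 (value -5): max_ending_here = 11, max_so_far = 20
Position 5 (value 9): max_ending_here = 20, max_so_far = 20

Maximum subarray: [7, 6, 7]
Maximum sum: 20

The maximum subarray is [7, 6, 7] with sum 20. This subarray runs from index 0 to index 2.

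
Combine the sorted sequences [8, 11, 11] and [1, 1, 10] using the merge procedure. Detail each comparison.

Merging process:

Compare 8 vs 1: take 1 from right. Merged: [1]
Compare 8 vs 1: take 1 from right. Merged: [1, 1]
Compare 8 vs 10: take 8 from left. Merged: [1, 1, 8]
Compare 11 vs 10: take 10 from right. Merged: [1, 1, 8, 10]
Append remaining from left: [11, 11]. Merged: [1, 1, 8, 10, 11, 11]

Final merged array: [1, 1, 8, 10, 11, 11]
Total comparisons: 4

The merged array is [1, 1, 8, 10, 11, 11], requiring 4 comparisons. The merge step runs in O(n) time where n is the total number of elements.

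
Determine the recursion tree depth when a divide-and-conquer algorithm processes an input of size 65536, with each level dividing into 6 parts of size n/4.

For divide and conquer with division factor 4:

Problem sizes at each level:
Level 0: 65536
Level 1: 16384
Level 2: 4096
Level 3: 1024
Level 4: 256
Level 5: 64
Level 6: 16
Level 7: 4
Level 8: 1

The root is level 0 and the size-1 base case is level 8 (the tree spans levels 0 through 8, i.e. 9 levels counting the root), so the depth is the number of divisions: log_4(65536) = 8

The recursion tree depth is log_4(65536) = 8. At each level, the problem size is divided by 4, so it takes 8 divisions to reduce to a base case of size 1. The algorithm makes 6 recursive calls at each level.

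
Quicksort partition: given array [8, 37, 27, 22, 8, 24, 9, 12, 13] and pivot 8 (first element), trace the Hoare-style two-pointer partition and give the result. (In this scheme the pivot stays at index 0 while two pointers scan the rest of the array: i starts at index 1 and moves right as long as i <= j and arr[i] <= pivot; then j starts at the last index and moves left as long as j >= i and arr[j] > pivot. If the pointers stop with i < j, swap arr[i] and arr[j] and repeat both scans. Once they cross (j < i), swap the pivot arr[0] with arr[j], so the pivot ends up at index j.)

Hoare-style two-pointer partition with pivot = 8:

Initial array: [8, 37, 27, 22, 8, 24, 9, 12, 13]

Pointers start at i = 1, j = 8.
i stops at index 1 (arr[1]=37 > 8), j stops at index 4 (arr[4]=8 <= 8): swap arr[1] and arr[4], array becomes [8, 8, 27, 22, 37, 24, 9, 12, 13]
i ends at 2, j ends at 1: the pointers have crossed (j < i), so scanning stops.

Swap pivot arr[0] with arr[1] to place pivot at position 1: [8, 8, 27, 22, 37, 24, 9, 12, 13]
Pivot position: 1

After partitioning with pivot 8, the array becomes [8, 8, 27, 22, 37, 24, 9, 12, 13]. The pivot is placed at index 1. All elements to the left of the pivot are <= 8, and all elements to the right are > 8.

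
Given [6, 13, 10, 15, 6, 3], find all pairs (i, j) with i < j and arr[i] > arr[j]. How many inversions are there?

Finding inversions in [6, 13, 10, 15, 6, 3]:

(0, 5): arr[0]=6 > arr[5]=3
(1, 2): arr[1]=13 > arr[2]=10
(1, 4): arr[1]=13 > arr[4]=6
(1, 5): arr[1]=13 > arr[5]=3
(2, 4): arr[2]=10 > arr[4]=6
(2, 5): arr[2]=10 > arr[5]=3
(3, 4): arr[3]=15 > arr[4]=6
(3, 5): arr[3]=15 > arr[5]=3
(4, 5): arr[4]=6 > arr[5]=3

Total inversions: 9

The array has 9 inversion(s): (0,5), (1,2), (1,4), (1,5), (2,4), (2,5), (3,4), (3,5), (4,5). Each pair (i,j) satisfies i < j and arr[i] > arr[j].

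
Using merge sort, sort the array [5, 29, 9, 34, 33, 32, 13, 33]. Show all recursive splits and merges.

Merge sort trace:

Split: [5, 29, 9, 34, 33, 32, 13, 33] -> [5, 29, 9, 34] and [33, 32, 13, 33]
  Split: [5, 29, 9, 34] -> [5, 29] and [9, 34]
    Split: [5, 29] -> [5] and [29]
    Merge: [5] + [29] -> [5, 29]
    Split: [9, 34] -> [9] and [34]
    Merge: [9] + [34] -> [9, 34]
  Merge: [5, 29] + [9, 34] -> [5, 9, 29, 34]
  Split: [33, 32, 13, 33] -> [33, 32] and [13, 33]
    Split: [33, 32] -> [33] and [32]
    Merge: [33] + [32] -> [32, 33]
    Split: [13, 33] -> [13] and [33]
    Merge: [13] + [33] -> [13, 33]
  Merge: [32, 33] + [13, 33] -> [13, 32, 33, 33]
Merge: [5, 9, 29, 34] + [13, 32, 33, 33] -> [5, 9, 13, 29, 32, 33, 33, 34]

Final sorted array: [5, 9, 13, 29, 32, 33, 33, 34]

The merge sort proceeds by recursively splitting the array and merging sorted halves.
After all merges, the sorted array is [5, 9, 13, 29, 32, 33, 33, 34].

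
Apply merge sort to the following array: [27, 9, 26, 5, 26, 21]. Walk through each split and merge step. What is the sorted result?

Merge sort trace:

Split: [27, 9, 26, 5, 26, 21] -> [27, 9, 26] and [5, 26, 21]
  Split: [27, 9, 26] -> [27] and [9, 26]
    Split: [9, 26] -> [9] and [26]
    Merge: [9] + [26] -> [9, 26]
  Merge: [27] + [9, 26] -> [9, 26, 27]
  Split: [5, 26, 21] -> [5] and [26, 21]
    Split: [26, 21] -> [26] and [21]
    Merge: [26] + [21] -> [21, 26]
  Merge: [5] + [21, 26] -> [5, 21, 26]
Merge: [9, 26, 27] + [5, 21, 26] -> [5, 9, 21, 26, 26, 27]

Final sorted array: [5, 9, 21, 26, 26, 27]

The merge sort proceeds by recursively splitting the array and merging sorted halves.
After all merges, the sorted array is [5, 9, 21, 26, 26, 27].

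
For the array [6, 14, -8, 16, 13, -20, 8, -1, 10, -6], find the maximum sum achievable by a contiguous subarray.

Using Kadane's algorithm on [6, 14, -8, 16, 13, -20, 8, -1, 10, -6]:

Scanning through the array:
Position 1 (value 14): max_ending_here = 20, max_so_far = 20
Position 2 (value -8): max_ending_here = 12, max_so_far = 20
Position 3 (value 16): max_ending_here = 28, max_so_far = 28
Position 4 (value 13): max_ending_here = 41, max_so_far = 41
Position 5 (value -20): max_ending_here = 21, max_so_far = 41
Position 6 (value 8): max_ending_here = 29, max_so_far = 41
Position 7 (value -1): max_ending_here = 28, max_so_far = 41
Position 8 (value 10): max_ending_here = 38, max_so_far = 41
Position 9 (value -6): max_ending_here = 32, max_so_far = 41

Maximum subarray: [6, 14, -8, 16, 13]
Maximum sum: 41

The maximum subarray is [6, 14, -8, 16, 13] with sum 41. This subarray runs from index 0 to index 4.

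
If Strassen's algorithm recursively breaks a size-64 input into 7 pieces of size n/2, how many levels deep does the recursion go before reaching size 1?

For divide and conquer with division factor 2:

Problem sizes at each level:
Level 0: 64
Level 1: 32
Level 2: 16
Level 3: 8
Level 4: 4
Level 5: 2
Level 6: 1

The root is level 0 and the size-1 base case is level 6 (the tree spans levels 0 through 6, i.e. 7 levels counting the root), so the depth is the number of divisions: log_2(64) = 6

The recursion tree depth is log_2(64) = 6. At each level, the problem size is divided by 2, so it takes 6 divisions to reduce to a base case of size 1. The algorithm makes 7 recursive calls at each level.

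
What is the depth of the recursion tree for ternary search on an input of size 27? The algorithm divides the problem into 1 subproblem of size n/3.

For divide and conquer with division factor 3:

Problem sizes at each level:
Level 0: 27
Level 1: 9
Level 2: 3
Level 3: 1

The root is level 0 and the size-1 base case is level 3 (the tree spans levels 0 through 3, i.e. 4 levels counting the root), so the depth is the number of divisions: log_3(27) = 3

The recursion tree depth is log_3(27) = 3. At each level, the problem size is divided by 3, so it takes 3 divisions to reduce to a base case of size 1. The algorithm makes 1 recursive call at each level.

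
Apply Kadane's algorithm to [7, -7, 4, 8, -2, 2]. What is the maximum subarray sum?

Using Kadane's algorithm on [7, -7, 4, 8, -2, 2]:

Scanning through the array:
Position 1 (value -7): max_ending_here = 0, max_so_far = 7
Position 2 (value 4): max_ending_here = 4, max_so_far = 7
Position 3 (value 8): max_ending_here = 12, max_so_far = 12
Position 4 (value -2): max_ending_here = 10, max_so_far = 12
Position 5 (value 2): max_ending_here = 12, max_so_far = 12

Maximum subarray: [7, -7, 4, 8]
Maximum sum: 12

The maximum subarray is [7, -7, 4, 8] with sum 12. This subarray runs from index 0 to index 3.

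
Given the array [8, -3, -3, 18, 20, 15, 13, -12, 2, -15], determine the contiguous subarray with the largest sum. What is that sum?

Using Kadane's algorithm on [8, -3, -3, 18, 20, 15, 13, -12, 2, -15]:

Scanning through the array:
Position 1 (value -3): max_ending_here = 5, max_so_far = 8
Position 2 (value -3): max_ending_here = 2, max_so_far = 8
Position 3 (value 18): max_ending_here = 20, max_so_far = 20
Position 4 (value 20): max_ending_here = 40, max_so_far = 40
Position 5 (value 15): max_ending_here = 55, max_so_far = 55
Position 6 (value 13): max_ending_here = 68, max_so_far = 68
Position 7 (value -12): max_ending_here = 56, max_so_far = 68
Position 8 (value 2): max_ending_here = 58, max_so_far = 68
Position 9 (value -15): max_ending_here = 43, max_so_far = 68

Maximum subarray: [8, -3, -3, 18, 20, 15, 13]
Maximum sum: 68

The maximum subarray is [8, -3, -3, 18, 20, 15, 13] with sum 68. This subarray runs from index 0 to index 6.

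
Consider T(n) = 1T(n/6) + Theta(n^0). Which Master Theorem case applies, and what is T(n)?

Master Theorem for T(n) = 1T(n/6) + O(n^0):

a = 1, b = 6, c = 0
log_b(a) = log_6(1) = 0.0000

Case 2: c = 0 = log_6(1) = 0.0000
T(n) = O(n^0 log n) = O(log n)

For T(n) = 1T(n/6) + O(n^0): log_6(1) = 0.0000. This is Case 2 of the Master Theorem (c = log_b(a), equal work at all levels), giving O(log n).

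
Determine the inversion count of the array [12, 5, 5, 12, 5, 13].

Finding inversions in [12, 5, 5, 12, 5, 13]:

(0, 1): arr[0]=12 > arr[1]=5
(0, 2): arr[0]=12 > arr[2]=5
(0, 4): arr[0]=12 > arr[4]=5
(3, 4): arr[3]=12 > arr[4]=5

Total inversions: 4

The array has 4 inversion(s): (0,1), (0,2), (0,4), (3,4). Each pair (i,j) satisfies i < j and arr[i] > arr[j].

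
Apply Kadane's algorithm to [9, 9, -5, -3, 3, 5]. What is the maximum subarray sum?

Using Kadane's algorithm on [9, 9, -5, -3, 3, 5]:

Scanning through the array:
Position 1 (value 9): max_ending_here = 18, max_so_far = 18
Position 2 (value -5): max_ending_here = 13, max_so_far = 18
Position 3 (value -3): max_ending_here = 10, max_so_far = 18
Position 4 (value 3): max_ending_here = 13, max_so_far = 18
Position 5 (value 5): max_ending_here = 18, max_so_far = 18

Maximum subarray: [9, 9]
Maximum sum: 18

The maximum subarray is [9, 9] with sum 18. This subarray runs from index 0 to index 1.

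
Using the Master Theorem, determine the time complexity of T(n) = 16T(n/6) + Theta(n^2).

Master Theorem for T(n) = 16T(n/6) + O(n^2):

a = 16, b = 6, c = 2
log_b(a) = log_6(16) = 1.5474

Case 3: c = 2 > log_6(16) = 1.5474
T(n) = O(n^2) = O(n^2)

For T(n) = 16T(n/6) + O(n^2): log_6(16) = 1.5474. This is Case 3 of the Master Theorem (c > log_b(a), work dominated by root), giving O(n^2).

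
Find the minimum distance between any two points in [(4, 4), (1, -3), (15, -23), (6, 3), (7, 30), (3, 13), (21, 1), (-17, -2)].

Computing all pairwise distances among 8 points:

d((4, 4), (1, -3)) = 7.6158
d((4, 4), (15, -23)) = 29.1548
d((4, 4), (6, 3)) = 2.2361 <-- minimum
d((4, 4), (7, 30)) = 26.1725
d((4, 4), (3, 13)) = 9.0554
d((4, 4), (21, 1)) = 17.2627
d((4, 4), (-17, -2)) = 21.8403
d((1, -3), (15, -23)) = 24.4131
d((1, -3), (6, 3)) = 7.8102
d((1, -3), (7, 30)) = 33.541
d((1, -3), (3, 13)) = 16.1245
d((1, -3), (21, 1)) = 20.3961
d((1, -3), (-17, -2)) = 18.0278
d((15, -23), (6, 3)) = 27.5136
d((15, -23), (7, 30)) = 53.6004
d((15, -23), (3, 13)) = 37.9473
d((15, -23), (21, 1)) = 24.7386
d((15, -23), (-17, -2)) = 38.2753
d((6, 3), (7, 30)) = 27.0185
d((6, 3), (3, 13)) = 10.4403
d((6, 3), (21, 1)) = 15.1327
d((6, 3), (-17, -2)) = 23.5372
d((7, 30), (3, 13)) = 17.4642
d((7, 30), (21, 1)) = 32.2025
d((7, 30), (-17, -2)) = 40.0
d((3, 13), (21, 1)) = 21.6333
d((3, 13), (-17, -2)) = 25.0
d((21, 1), (-17, -2)) = 38.1182

Closest pair: (4, 4) and (6, 3) with distance 2.2361

The closest pair is (4, 4) and (6, 3) with Euclidean distance 2.2361. For 8 points, brute-force pairwise comparison is shown above. For large n, the divide-and-conquer algorithm (sort by x, recurse on halves, check the dividing strip) achieves O(n log n).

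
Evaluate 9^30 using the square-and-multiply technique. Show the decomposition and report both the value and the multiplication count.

Computing 9^30 by squaring (build up from 9^1; each line after the first costs one multiplication):

9^1 = 9
9^2 = (9^1)^2 = 9^2 = 81
9^3 = 9 * 9^2 = 9 * 81 = 729
9^6 = (9^3)^2 = 729^2 = 531441
9^7 = 9 * 9^6 = 9 * 531441 = 4782969
9^14 = (9^7)^2 = 4782969^2 = 22876792454961
9^15 = 9 * 9^14 = 9 * 22876792454961 = 205891132094649
9^30 = (9^15)^2 = 205891132094649^2 = 42391158275216203514294433201

Result: 42391158275216203514294433201
Multiplications needed: 7 (7 lines after 9^1)

9^30 = 42391158275216203514294433201. Using exponentiation by squaring, this requires 7 multiplications. The key idea: if the exponent is even, square the half-power; if odd, multiply by the base once.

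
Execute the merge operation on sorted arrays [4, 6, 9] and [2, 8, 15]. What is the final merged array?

Merging process:

Compare 4 vs 2: take 2 from right. Merged: [2]
Compare 4 vs 8: take 4 from left. Merged: [2, 4]
Compare 6 vs 8: take 6 from left. Merged: [2, 4, 6]
Compare 9 vs 8: take 8 from right. Merged: [2, 4, 6, 8]
Compare 9 vs 15: take 9 from left. Merged: [2, 4, 6, 8, 9]
Append remaining from right: [15]. Merged: [2, 4, 6, 8, 9, 15]

Final merged array: [2, 4, 6, 8, 9, 15]
Total comparisons: 5

The merged array is [2, 4, 6, 8, 9, 15], requiring 5 comparisons. The merge step runs in O(n) time where n is the total number of elements.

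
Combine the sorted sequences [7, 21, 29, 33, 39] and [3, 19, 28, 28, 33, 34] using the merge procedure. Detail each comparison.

Merging process:

Compare 7 vs 3: take 3 from right. Merged: [3]
Compare 7 vs 19: take 7 from left. Merged: [3, 7]
Compare 21 vs 19: take 19 from right. Merged: [3, 7, 19]
Compare 21 vs 28: take 21 from left. Merged: [3, 7, 19, 21]
Compare 29 vs 28: take 28 from right. Merged: [3, 7, 19, 21, 28]
Compare 29 vs 28: take 28 from right. Merged: [3, 7, 19, 21, 28, 28]
Compare 29 vs 33: take 29 from left. Merged: [3, 7, 19, 21, 28, 28, 29]
Compare 33 vs 33: take 33 from left. Merged: [3, 7, 19, 21, 28, 28, 29, 33]
Compare 39 vs 33: take 33 from right. Merged: [3, 7, 19, 21, 28, 28, 29, 33, 33]
Compare 39 vs 34: take 34 from right. Merged: [3, 7, 19, 21, 28, 28, 29, 33, 33, 34]
Append remaining from left: [39]. Merged: [3, 7, 19, 21, 28, 28, 29, 33, 33, 34, 39]

Final merged array: [3, 7, 19, 21, 28, 28, 29, 33, 33, 34, 39]
Total comparisons: 10

The merged array is [3, 7, 19, 21, 28, 28, 29, 33, 33, 34, 39], requiring 10 comparisons. The merge step runs in O(n) time where n is the total number of elements.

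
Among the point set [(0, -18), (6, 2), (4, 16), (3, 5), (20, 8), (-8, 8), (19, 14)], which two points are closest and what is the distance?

Computing all pairwise distances among 7 points:

d((0, -18), (6, 2)) = 20.8806
d((0, -18), (4, 16)) = 34.2345
d((0, -18), (3, 5)) = 23.1948
d((0, -18), (20, 8)) = 32.8024
d((0, -18), (-8, 8)) = 27.2029
d((0, -18), (19, 14)) = 37.2156
d((6, 2), (4, 16)) = 14.1421
d((6, 2), (3, 5)) = 4.2426 <-- minimum
d((6, 2), (20, 8)) = 15.2315
d((6, 2), (-8, 8)) = 15.2315
d((6, 2), (19, 14)) = 17.6918
d((4, 16), (3, 5)) = 11.0454
d((4, 16), (20, 8)) = 17.8885
d((4, 16), (-8, 8)) = 14.4222
d((4, 16), (19, 14)) = 15.1327
d((3, 5), (20, 8)) = 17.2627
d((3, 5), (-8, 8)) = 11.4018
d((3, 5), (19, 14)) = 18.3576
d((20, 8), (-8, 8)) = 28.0
d((20, 8), (19, 14)) = 6.0828
d((-8, 8), (19, 14)) = 27.6586

Closest pair: (6, 2) and (3, 5) with distance 4.2426

The closest pair is (6, 2) and (3, 5) with Euclidean distance 4.2426. For 7 points, brute-force pairwise comparison is shown above. For large n, the divide-and-conquer algorithm (sort by x, recurse on halves, check the dividing strip) achieves O(n log n).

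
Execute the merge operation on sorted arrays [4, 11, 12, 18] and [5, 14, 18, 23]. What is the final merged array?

Merging process:

Compare 4 vs 5: take 4 from left. Merged: [4]
Compare 11 vs 5: take 5 from right. Merged: [4, 5]
Compare 11 vs 14: take 11 from left. Merged: [4, 5, 11]
Compare 12 vs 14: take 12 from left. Merged: [4, 5, 11, 12]
Compare 18 vs 14: take 14 from right. Merged: [4, 5, 11, 12, 14]
Compare 18 vs 18: take 18 from left. Merged: [4, 5, 11, 12, 14, 18]
Append remaining from right: [18, 23]. Merged: [4, 5, 11, 12, 14, 18, 18, 23]

Final merged array: [4, 5, 11, 12, 14, 18, 18, 23]
Total comparisons: 6

The merged array is [4, 5, 11, 12, 14, 18, 18, 23], requiring 6 comparisons. The merge step runs in O(n) time where n is the total number of elements.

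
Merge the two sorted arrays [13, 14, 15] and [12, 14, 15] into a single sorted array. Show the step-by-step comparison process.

Merging process:

Compare 13 vs 12: take 12 from right. Merged: [12]
Compare 13 vs 14: take 13 from left. Merged: [12, 13]
Compare 14 vs 14: take 14 from left. Merged: [12, 13, 14]
Compare 15 vs 14: take 14 from right. Merged: [12, 13, 14, 14]
Compare 15 vs 15: take 15 from left. Merged: [12, 13, 14, 14, 15]
Append remaining from right: [15]. Merged: [12, 13, 14, 14, 15, 15]

Final merged array: [12, 13, 14, 14, 15, 15]
Total comparisons: 5

The merged array is [12, 13, 14, 14, 15, 15], requiring 5 comparisons. The merge step runs in O(n) time where n is the total number of elements.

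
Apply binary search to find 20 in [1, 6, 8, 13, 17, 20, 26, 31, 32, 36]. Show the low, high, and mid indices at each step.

Binary search for 20 in [1, 6, 8, 13, 17, 20, 26, 31, 32, 36]:

lo=0, hi=9, mid=4, arr[mid]=17 -> 17 < 20, search right half
lo=5, hi=9, mid=7, arr[mid]=31 -> 31 > 20, search left half
lo=5, hi=6, mid=5, arr[mid]=20 -> Found target at index 5!

Binary search finds 20 at index 5 after 3 comparisons. The search repeatedly halves the search space by comparing with the middle element.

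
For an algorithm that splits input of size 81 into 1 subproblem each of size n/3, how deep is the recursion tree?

For divide and conquer with division factor 3:

Problem sizes at each level:
Level 0: 81
Level 1: 27
Level 2: 9
Level 3: 3
Level 4: 1

The root is level 0 and the size-1 base case is level 4 (the tree spans levels 0 through 4, i.e. 5 levels counting the root), so the depth is the number of divisions: log_3(81) = 4

The recursion tree depth is log_3(81) = 4. At each level, the problem size is divided by 3, so it takes 4 divisions to reduce to a base case of size 1. The algorithm makes 1 recursive call at each level.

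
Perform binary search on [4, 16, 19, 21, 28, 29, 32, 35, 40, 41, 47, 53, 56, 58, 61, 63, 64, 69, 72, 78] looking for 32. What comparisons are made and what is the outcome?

Binary search for 32 in [4, 16, 19, 21, 28, 29, 32, 35, 40, 41, 47, 53, 56, 58, 61, 63, 64, 69, 72, 78]:

lo=0, hi=19, mid=9, arr[mid]=41 -> 41 > 32, search left half
lo=0, hi=8, mid=4, arr[mid]=28 -> 28 < 32, search right half
lo=5, hi=8, mid=6, arr[mid]=32 -> Found target at index 6!

Binary search finds 32 at index 6 after 3 comparisons. The search repeatedly halves the search space by comparing with the middle element.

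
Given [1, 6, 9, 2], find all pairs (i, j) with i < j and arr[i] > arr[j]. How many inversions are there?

Finding inversions in [1, 6, 9, 2]:

(1, 3): arr[1]=6 > arr[3]=2
(2, 3): arr[2]=9 > arr[3]=2

Total inversions: 2

The array has 2 inversion(s): (1,3), (2,3). Each pair (i,j) satisfies i < j and arr[i] > arr[j].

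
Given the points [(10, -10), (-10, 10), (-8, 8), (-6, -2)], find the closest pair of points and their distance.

Computing all pairwise distances among 4 points:

d((10, -10), (-10, 10)) = 28.2843
d((10, -10), (-8, 8)) = 25.4558
d((10, -10), (-6, -2)) = 17.8885
d((-10, 10), (-8, 8)) = 2.8284 <-- minimum
d((-10, 10), (-6, -2)) = 12.6491
d((-8, 8), (-6, -2)) = 10.198

Closest pair: (-10, 10) and (-8, 8) with distance 2.8284

The closest pair is (-10, 10) and (-8, 8) with Euclidean distance 2.8284. For 4 points, brute-force pairwise comparison is shown above. For large n, the divide-and-conquer algorithm (sort by x, recurse on halves, check the dividing strip) achieves O(n log n).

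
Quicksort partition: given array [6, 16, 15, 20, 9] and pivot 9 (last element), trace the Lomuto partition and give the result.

Lomuto partition with pivot = 9:

Initial array: [6, 16, 15, 20, 9]

arr[0]=6 <= 9: swap with position 0, array becomes [6, 16, 15, 20, 9]
arr[1]=16 > 9: no swap
arr[2]=15 > 9: no swap
arr[3]=20 > 9: no swap

Place pivot at position 1: [6, 9, 15, 20, 16]
Pivot position: 1

After partitioning with pivot 9, the array becomes [6, 9, 15, 20, 16]. The pivot is placed at index 1. All elements to the left of the pivot are <= 9, and all elements to the right are > 9.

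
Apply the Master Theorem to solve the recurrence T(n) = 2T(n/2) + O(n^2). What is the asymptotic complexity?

Master Theorem for T(n) = 2T(n/2) + O(n^2):

a = 2, b = 2, c = 2
log_b(a) = log_2(2) = 1.0000

Case 3: c = 2 > log_2(2) = 1.0000
T(n) = O(n^2) = O(n^2)

For T(n) = 2T(n/2) + O(n^2): log_2(2) = 1.0000. This is Case 3 of the Master Theorem (c > log_b(a), work dominated by root), giving O(n^2).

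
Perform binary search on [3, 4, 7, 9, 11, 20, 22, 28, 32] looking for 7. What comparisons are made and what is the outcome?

Binary search for 7 in [3, 4, 7, 9, 11, 20, 22, 28, 32]:

lo=0, hi=8, mid=4, arr[mid]=11 -> 11 > 7, search left half
lo=0, hi=3, mid=1, arr[mid]=4 -> 4 < 7, search right half
lo=2, hi=3, mid=2, arr[mid]=7 -> Found target at index 2!

Binary search finds 7 at index 2 after 3 comparisons. The search repeatedly halves the search space by comparing with the middle element.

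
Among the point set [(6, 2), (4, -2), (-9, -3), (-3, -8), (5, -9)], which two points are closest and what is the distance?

Computing all pairwise distances among 5 points:

d((6, 2), (4, -2)) = 4.4721 <-- minimum
d((6, 2), (-9, -3)) = 15.8114
d((6, 2), (-3, -8)) = 13.4536
d((6, 2), (5, -9)) = 11.0454
d((4, -2), (-9, -3)) = 13.0384
d((4, -2), (-3, -8)) = 9.2195
d((4, -2), (5, -9)) = 7.0711
d((-9, -3), (-3, -8)) = 7.8102
d((-9, -3), (5, -9)) = 15.2315
d((-3, -8), (5, -9)) = 8.0623

Closest pair: (6, 2) and (4, -2) with distance 4.4721

The closest pair is (6, 2) and (4, -2) with Euclidean distance 4.4721. For 5 points, brute-force pairwise comparison is shown above. For large n, the divide-and-conquer algorithm (sort by x, recurse on halves, check the dividing strip) achieves O(n log n).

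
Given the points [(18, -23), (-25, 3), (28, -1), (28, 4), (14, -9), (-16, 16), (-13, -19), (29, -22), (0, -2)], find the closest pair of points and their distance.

Computing all pairwise distances among 9 points:

d((18, -23), (-25, 3)) = 50.2494
d((18, -23), (28, -1)) = 24.1661
d((18, -23), (28, 4)) = 28.7924
d((18, -23), (14, -9)) = 14.5602
d((18, -23), (-16, 16)) = 51.7397
d((18, -23), (-13, -19)) = 31.257
d((18, -23), (29, -22)) = 11.0454
d((18, -23), (0, -2)) = 27.6586
d((-25, 3), (28, -1)) = 53.1507
d((-25, 3), (28, 4)) = 53.0094
d((-25, 3), (14, -9)) = 40.8044
d((-25, 3), (-16, 16)) = 15.8114
d((-25, 3), (-13, -19)) = 25.0599
d((-25, 3), (29, -22)) = 59.5063
d((-25, 3), (0, -2)) = 25.4951
d((28, -1), (28, 4)) = 5.0 <-- minimum
d((28, -1), (14, -9)) = 16.1245
d((28, -1), (-16, 16)) = 47.1699
d((28, -1), (-13, -19)) = 44.7772
d((28, -1), (29, -22)) = 21.0238
d((28, -1), (0, -2)) = 28.0179
d((28, 4), (14, -9)) = 19.105
d((28, 4), (-16, 16)) = 45.607
d((28, 4), (-13, -19)) = 47.0106
d((28, 4), (29, -22)) = 26.0192
d((28, 4), (0, -2)) = 28.6356
d((14, -9), (-16, 16)) = 39.0512
d((14, -9), (-13, -19)) = 28.7924
d((14, -9), (29, -22)) = 19.8494
d((14, -9), (0, -2)) = 15.6525
d((-16, 16), (-13, -19)) = 35.1283
d((-16, 16), (29, -22)) = 58.8982
d((-16, 16), (0, -2)) = 24.0832
d((-13, -19), (29, -22)) = 42.107
d((-13, -19), (0, -2)) = 21.4009
d((29, -22), (0, -2)) = 35.2278

Closest pair: (28, -1) and (28, 4) with distance 5.0

The closest pair is (28, -1) and (28, 4) with Euclidean distance 5.0. For 9 points, brute-force pairwise comparison is shown above. For large n, the divide-and-conquer algorithm (sort by x, recurse on halves, check the dividing strip) achieves O(n log n).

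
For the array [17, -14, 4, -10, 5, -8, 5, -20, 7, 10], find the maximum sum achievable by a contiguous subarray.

Using Kadane's algorithm on [17, -14, 4, -10, 5, -8, 5, -20, 7, 10]:

Scanning through the array:
Position 1 (value -14): max_ending_here = 3, max_so_far = 17
Position 2 (value 4): max_ending_here = 7, max_so_far = 17
Position 3 (value -10): max_ending_here = -3, max_so_far = 17
Position 4 (value 5): max_ending_here = 5, max_so_far = 17
Position 5 (value -8): max_ending_here = -3, max_so_far = 17
Position 6 (value 5): max_ending_here = 5, max_so_far = 17
Position 7 (value -20): max_ending_here = -15, max_so_far = 17
Position 8 (value 7): max_ending_here = 7, max_so_far = 17
Position 9 (value 10): max_ending_here = 17, max_so_far = 17

Maximum subarray: [17]
Maximum sum: 17

The maximum subarray is [17] with sum 17. This subarray runs from index 0 to index 0.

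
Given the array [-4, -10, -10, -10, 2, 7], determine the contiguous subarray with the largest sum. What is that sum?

Using Kadane's algorithm on [-4, -10, -10, -10, 2, 7]:

Scanning through the array:
Position 1 (value -10): max_ending_here = -10, max_so_far = -4
Position 2 (value -10): max_ending_here = -10, max_so_far = -4
Position 3 (value -10): max_ending_here = -10, max_so_far = -4
Position 4 (value 2): max_ending_here = 2, max_so_far = 2
Position 5 (value 7): max_ending_here = 9, max_so_far = 9

Maximum subarray: [2, 7]
Maximum sum: 9

The maximum subarray is [2, 7] with sum 9. This subarray runs from index 4 to index 5.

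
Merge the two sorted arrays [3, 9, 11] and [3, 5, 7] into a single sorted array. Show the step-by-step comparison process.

Merging process:

Compare 3 vs 3: take 3 from left. Merged: [3]
Compare 9 vs 3: take 3 from right. Merged: [3, 3]
Compare 9 vs 5: take 5 from right. Merged: [3, 3, 5]
Compare 9 vs 7: take 7 from right. Merged: [3, 3, 5, 7]
Append remaining from left: [9, 11]. Merged: [3, 3, 5, 7, 9, 11]

Final merged array: [3, 3, 5, 7, 9, 11]
Total comparisons: 4

The merged array is [3, 3, 5, 7, 9, 11], requiring 4 comparisons. The merge step runs in O(n) time where n is the total number of elements.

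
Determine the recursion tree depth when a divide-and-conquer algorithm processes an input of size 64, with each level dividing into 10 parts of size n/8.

For divide and conquer with division factor 8:

Problem sizes at each level:
Level 0: 64
Level 1: 8
Level 2: 1

The root is level 0 and the size-1 base case is level 2 (the tree spans levels 0 through 2, i.e. 3 levels counting the root), so the depth is the number of divisions: log_8(64) = 2

The recursion tree depth is log_8(64) = 2. At each level, the problem size is divided by 8, so it takes 2 divisions to reduce to a base case of size 1. The algorithm makes 10 recursive calls at each level.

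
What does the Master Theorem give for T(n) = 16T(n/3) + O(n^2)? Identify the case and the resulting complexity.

Master Theorem for T(n) = 16T(n/3) + O(n^2):

a = 16, b = 3, c = 2
log_b(a) = log_3(16) = 2.5237

Case 1: c = 2 < log_3(16) = 2.5237
T(n) = O(n^(log_3 16))

For T(n) = 16T(n/3) + O(n^2): log_3(16) = 2.5237. This is Case 1 of the Master Theorem (c < log_b(a), work dominated by leaves), giving O(n^(log_3 16)).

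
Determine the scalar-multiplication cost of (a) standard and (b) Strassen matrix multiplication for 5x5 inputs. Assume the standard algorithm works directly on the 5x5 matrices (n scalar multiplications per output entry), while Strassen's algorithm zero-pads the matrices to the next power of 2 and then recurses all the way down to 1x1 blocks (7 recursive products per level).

Matrix multiplication for 5x5 matrices:

Strassen's algorithm requires power-of-2 dimensions. Pad 5x5 to 8x8 (next power of 2).

Standard algorithm: 5^3 = 125 multiplications
Strassen's algorithm: 7^(log2(8)) = 7^3 = 343 multiplications
Difference: 125 - 343 = -218 (Strassen uses MORE here due to padding overhead — for small or just-over-power-of-2 n, padding can outweigh the per-level savings)

Standard: 125 multiplications (5^3). Strassen: 343 multiplications (7^3, after padding to 8x8). Strassen reduces 8 recursive multiplications to 7 at each level.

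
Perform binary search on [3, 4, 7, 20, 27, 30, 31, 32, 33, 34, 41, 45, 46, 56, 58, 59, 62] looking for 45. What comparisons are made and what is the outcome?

Binary search for 45 in [3, 4, 7, 20, 27, 30, 31, 32, 33, 34, 41, 45, 46, 56, 58, 59, 62]:

lo=0, hi=16, mid=8, arr[mid]=33 -> 33 < 45, search right half
lo=9, hi=16, mid=12, arr[mid]=46 -> 46 > 45, search left half
lo=9, hi=11, mid=10, arr[mid]=41 -> 41 < 45, search right half
lo=11, hi=11, mid=11, arr[mid]=45 -> Found target at index 11!

Binary search finds 45 at index 11 after 4 comparisons. The search repeatedly halves the search space by comparing with the middle element.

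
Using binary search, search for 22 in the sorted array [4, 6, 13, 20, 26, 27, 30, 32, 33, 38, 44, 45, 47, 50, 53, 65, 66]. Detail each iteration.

Binary search for 22 in [4, 6, 13, 20, 26, 27, 30, 32, 33, 38, 44, 45, 47, 50, 53, 65, 66]:

lo=0, hi=16, mid=8, arr[mid]=33 -> 33 > 22, search left half
lo=0, hi=7, mid=3, arr[mid]=20 -> 20 < 22, search right half
lo=4, hi=7, mid=5, arr[mid]=27 -> 27 > 22, search left half
lo=4, hi=4, mid=4, arr[mid]=26 -> 26 > 22, search left half
lo=4 > hi=3, target 22 not found

Binary search determines that 22 is not in the array after 4 comparisons. The search space was exhausted without finding the target.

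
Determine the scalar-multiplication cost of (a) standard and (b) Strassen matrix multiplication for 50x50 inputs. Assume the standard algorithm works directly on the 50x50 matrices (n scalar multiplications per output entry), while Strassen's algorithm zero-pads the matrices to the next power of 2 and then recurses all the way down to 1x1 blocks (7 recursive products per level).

Matrix multiplication for 50x50 matrices:

Strassen's algorithm requires power-of-2 dimensions. Pad 50x50 to 64x64 (next power of 2).

Standard algorithm: 50^3 = 125000 multiplications
Strassen's algorithm: 7^(log2(64)) = 7^6 = 117649 multiplications
Savings: 125000 - 117649 = 7351 multiplications

Standard: 125000 multiplications (50^3). Strassen: 117649 multiplications (7^6, after padding to 64x64). Strassen reduces 8 recursive multiplications to 7 at each level.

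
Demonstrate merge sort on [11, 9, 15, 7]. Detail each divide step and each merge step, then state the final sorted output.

Merge sort trace:

Split: [11, 9, 15, 7] -> [11, 9] and [15, 7]
  Split: [11, 9] -> [11] and [9]
  Merge: [11] + [9] -> [9, 11]
  Split: [15, 7] -> [15] and [7]
  Merge: [15] + [7] -> [7, 15]
Merge: [9, 11] + [7, 15] -> [7, 9, 11, 15]

Final sorted array: [7, 9, 11, 15]

The merge sort proceeds by recursively splitting the array and merging sorted halves.
After all merges, the sorted array is [7, 9, 11, 15].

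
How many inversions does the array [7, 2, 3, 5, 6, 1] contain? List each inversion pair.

Finding inversions in [7, 2, 3, 5, 6, 1]:

(0, 1): arr[0]=7 > arr[1]=2
(0, 2): arr[0]=7 > arr[2]=3
(0, 3): arr[0]=7 > arr[3]=5
(0, 4): arr[0]=7 > arr[4]=6
(0, 5): arr[0]=7 > arr[5]=1
(1, 5): arr[1]=2 > arr[5]=1
(2, 5): arr[2]=3 > arr[5]=1
(3, 5): arr[3]=5 > arr[5]=1
(4, 5): arr[4]=6 > arr[5]=1

Total inversions: 9

The array has 9 inversion(s): (0,1), (0,2), (0,3), (0,4), (0,5), (1,5), (2,5), (3,5), (4,5). Each pair (i,j) satisfies i < j and arr[i] > arr[j].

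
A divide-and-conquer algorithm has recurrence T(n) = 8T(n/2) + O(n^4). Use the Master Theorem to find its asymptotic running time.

Master Theorem for T(n) = 8T(n/2) + O(n^4):

a = 8, b = 2, c = 4
log_b(a) = log_2(8) = 3.0000

Case 3: c = 4 > log_2(8) = 3.0000
T(n) = O(n^4) = O(n^4)

For T(n) = 8T(n/2) + O(n^4): log_2(8) = 3.0000. This is Case 3 of the Master Theorem (c > log_b(a), work dominated by root), giving O(n^4).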